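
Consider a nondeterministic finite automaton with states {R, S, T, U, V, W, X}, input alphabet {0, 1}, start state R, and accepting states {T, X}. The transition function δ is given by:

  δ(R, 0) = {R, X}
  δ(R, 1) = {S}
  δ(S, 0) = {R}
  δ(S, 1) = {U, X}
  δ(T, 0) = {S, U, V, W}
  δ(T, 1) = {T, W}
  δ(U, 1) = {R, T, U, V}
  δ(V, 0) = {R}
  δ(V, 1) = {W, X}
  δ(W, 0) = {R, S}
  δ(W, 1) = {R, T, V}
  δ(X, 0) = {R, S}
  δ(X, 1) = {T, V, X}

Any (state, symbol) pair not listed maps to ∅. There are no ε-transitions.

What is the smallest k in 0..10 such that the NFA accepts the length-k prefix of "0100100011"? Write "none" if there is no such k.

1

Start in {R}.
Read '0': {R} → {R, X}.
None of the earlier sets intersect F, but {R, X} does.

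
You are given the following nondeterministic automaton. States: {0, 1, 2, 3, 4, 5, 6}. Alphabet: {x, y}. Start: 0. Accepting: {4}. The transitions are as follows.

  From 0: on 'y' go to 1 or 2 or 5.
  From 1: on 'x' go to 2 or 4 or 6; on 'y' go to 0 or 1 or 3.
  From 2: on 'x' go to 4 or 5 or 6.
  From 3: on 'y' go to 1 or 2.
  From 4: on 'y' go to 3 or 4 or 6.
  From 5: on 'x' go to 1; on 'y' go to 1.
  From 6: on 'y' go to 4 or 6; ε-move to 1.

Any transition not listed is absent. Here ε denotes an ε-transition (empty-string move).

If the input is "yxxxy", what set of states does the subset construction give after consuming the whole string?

{0, 1, 3, 4, 6}

Start in {0}.
Read 'y': {0} → {1, 2, 5}.
Read 'x': {1, 2, 5} → {1, 2, 4, 5, 6}.
Read 'x': {1, 2, 4, 5, 6} → {1, 2, 4, 5, 6}.
Read 'x': {1, 2, 4, 5, 6} → {1, 2, 4, 5, 6}.
Read 'y': {1, 2, 4, 5, 6} → {0, 1, 3, 4, 6}.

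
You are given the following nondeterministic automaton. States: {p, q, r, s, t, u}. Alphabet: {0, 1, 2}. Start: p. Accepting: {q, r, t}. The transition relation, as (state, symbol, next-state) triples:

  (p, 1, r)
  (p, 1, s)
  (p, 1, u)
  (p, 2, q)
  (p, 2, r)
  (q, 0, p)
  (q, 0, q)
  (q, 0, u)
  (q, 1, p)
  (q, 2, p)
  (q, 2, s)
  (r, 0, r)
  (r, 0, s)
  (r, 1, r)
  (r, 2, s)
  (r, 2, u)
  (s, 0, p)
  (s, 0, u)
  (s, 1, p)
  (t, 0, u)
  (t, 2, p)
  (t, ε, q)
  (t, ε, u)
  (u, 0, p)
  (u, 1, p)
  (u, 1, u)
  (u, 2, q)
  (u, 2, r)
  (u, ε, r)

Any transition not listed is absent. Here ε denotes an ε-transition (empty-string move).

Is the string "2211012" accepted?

Start in {p}.
Read '2': p→{q, r}; now {q, r}.
Read '2': q→{p, s}, r→{s, u}; union {p, s, u}; ε-closure = {p, r, s, u}.
Read '1': p→{r, s, u}, r→{r}, s→{p}, u→{p, u}; now {p, r, s, u}.
Read '1': p→{r, s, u}, r→{r}, s→{p}, u→{p, u}; now {p, r, s, u}.
Read '0': p→∅, r→{r, s}, s→{p, u}, u→{p}; now {p, r, s, u}.
Read '1': p→{r, s, u}, r→{r}, s→{p}, u→{p, u}; now {p, r, s, u}.
Read '2': p→{q, r}, r→{s, u}, s→∅, u→{q, r}; now {q, r, s, u}.
The final set {q, r, s, u} contains the accepting states q, r.

Yes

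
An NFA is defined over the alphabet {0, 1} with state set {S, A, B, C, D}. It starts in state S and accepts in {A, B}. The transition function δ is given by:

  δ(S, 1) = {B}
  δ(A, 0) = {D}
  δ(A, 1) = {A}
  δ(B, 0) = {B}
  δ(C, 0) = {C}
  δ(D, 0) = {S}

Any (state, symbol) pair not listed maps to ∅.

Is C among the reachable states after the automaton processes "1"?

Start in {S}.
Read '1': S→{B}; now {B}.
State C is not in {B}.

No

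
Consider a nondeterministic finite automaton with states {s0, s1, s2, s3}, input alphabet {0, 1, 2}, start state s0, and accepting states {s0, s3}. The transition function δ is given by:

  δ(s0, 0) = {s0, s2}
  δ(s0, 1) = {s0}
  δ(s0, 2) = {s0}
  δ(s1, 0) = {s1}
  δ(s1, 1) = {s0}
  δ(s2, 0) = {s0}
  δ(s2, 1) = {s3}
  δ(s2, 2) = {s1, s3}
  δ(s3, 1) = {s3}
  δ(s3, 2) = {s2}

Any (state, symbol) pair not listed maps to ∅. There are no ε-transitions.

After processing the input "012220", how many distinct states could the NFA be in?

Start in {s0}.
Read '0': s0→{s0, s2}; now {s0, s2}.
Read '1': s0→{s0}, s2→{s3}; now {s0, s3}.
Read '2': s0→{s0}, s3→{s2}; now {s0, s2}.
Read '2': s0→{s0}, s2→{s1, s3}; now {s0, s1, s3}.
Read '2': s0→{s0}, s1→∅, s3→{s2}; now {s0, s2}.
Read '0': s0→{s0, s2}, s2→{s0}; now {s0, s2}.
That set has 2 states.

2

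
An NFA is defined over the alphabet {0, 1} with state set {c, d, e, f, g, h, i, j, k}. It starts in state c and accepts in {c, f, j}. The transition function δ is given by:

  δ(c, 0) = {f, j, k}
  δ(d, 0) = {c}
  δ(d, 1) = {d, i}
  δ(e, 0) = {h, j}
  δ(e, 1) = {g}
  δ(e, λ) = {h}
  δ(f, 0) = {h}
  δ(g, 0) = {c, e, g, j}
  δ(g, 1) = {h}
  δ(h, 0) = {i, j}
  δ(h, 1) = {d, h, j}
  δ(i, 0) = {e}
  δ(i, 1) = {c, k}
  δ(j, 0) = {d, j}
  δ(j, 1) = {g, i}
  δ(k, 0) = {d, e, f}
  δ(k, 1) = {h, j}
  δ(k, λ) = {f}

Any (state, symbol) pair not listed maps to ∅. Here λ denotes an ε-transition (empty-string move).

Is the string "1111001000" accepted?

No

Start in {c}.
Read '1': {c} → ∅.
The set is empty and remains empty for the remaining 9 symbols.
The final set ∅ contains no accepting state.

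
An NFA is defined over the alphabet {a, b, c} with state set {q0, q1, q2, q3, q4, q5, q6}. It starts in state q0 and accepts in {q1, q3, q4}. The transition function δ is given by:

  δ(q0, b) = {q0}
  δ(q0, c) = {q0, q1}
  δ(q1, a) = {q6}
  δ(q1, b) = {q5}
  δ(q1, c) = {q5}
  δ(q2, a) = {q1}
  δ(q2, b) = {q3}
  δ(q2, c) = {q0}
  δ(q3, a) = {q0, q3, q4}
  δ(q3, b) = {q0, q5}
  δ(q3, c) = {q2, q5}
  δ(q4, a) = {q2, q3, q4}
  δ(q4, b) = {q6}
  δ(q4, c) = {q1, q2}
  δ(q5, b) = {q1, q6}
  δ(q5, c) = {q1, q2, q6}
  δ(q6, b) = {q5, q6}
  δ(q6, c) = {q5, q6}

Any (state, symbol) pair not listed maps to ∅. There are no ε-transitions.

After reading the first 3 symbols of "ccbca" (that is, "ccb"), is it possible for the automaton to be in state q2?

No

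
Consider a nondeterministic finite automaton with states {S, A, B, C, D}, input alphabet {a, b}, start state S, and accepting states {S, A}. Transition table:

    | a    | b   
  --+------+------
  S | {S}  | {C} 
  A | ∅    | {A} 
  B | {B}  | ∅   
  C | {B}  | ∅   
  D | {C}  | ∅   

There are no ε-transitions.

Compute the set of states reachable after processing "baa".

{B}

Start in {S}.
Read 'b': S→{C}; now {C}.
Read 'a': C→{B}; now {B}.
Read 'a': B→{B}; now {B}.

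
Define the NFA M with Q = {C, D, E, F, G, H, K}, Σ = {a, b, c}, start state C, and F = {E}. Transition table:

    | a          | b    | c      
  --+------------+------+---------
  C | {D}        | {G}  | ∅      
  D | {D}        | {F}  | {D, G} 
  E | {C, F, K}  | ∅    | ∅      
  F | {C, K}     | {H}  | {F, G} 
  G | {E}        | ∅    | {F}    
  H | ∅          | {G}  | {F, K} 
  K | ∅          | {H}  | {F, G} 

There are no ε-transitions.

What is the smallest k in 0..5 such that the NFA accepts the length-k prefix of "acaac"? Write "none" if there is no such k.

3

Start in {C}.
Read 'a': {C} → {D}.
Read 'c': {D} → {D, G}.
Read 'a': {D, G} → {D, E}.
None of the earlier sets intersect F, but {D, E} does.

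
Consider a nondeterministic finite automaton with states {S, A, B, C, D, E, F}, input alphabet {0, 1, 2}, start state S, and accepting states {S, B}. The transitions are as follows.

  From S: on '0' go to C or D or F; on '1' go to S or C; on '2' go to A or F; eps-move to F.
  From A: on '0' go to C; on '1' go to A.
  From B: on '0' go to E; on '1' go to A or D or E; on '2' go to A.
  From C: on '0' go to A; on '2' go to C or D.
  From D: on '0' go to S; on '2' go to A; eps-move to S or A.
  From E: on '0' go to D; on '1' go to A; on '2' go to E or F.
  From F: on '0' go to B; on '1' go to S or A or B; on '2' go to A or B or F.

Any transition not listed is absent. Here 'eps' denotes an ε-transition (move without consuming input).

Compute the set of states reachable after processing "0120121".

Start: ε-closure({S}) = {S, F}.
Read '0': {S, F} → {S, A, B, C, D, F}.
Read '1': {S, A, B, C, D, F} → {S, A, B, C, D, E, F}.
Read '2': {S, A, B, C, D, E, F} → {S, A, B, C, D, E, F}.
Read '0': {S, A, B, C, D, E, F} → {S, A, B, C, D, E, F}.
Read '1': {S, A, B, C, D, E, F} → {S, A, B, C, D, E, F}.
Read '2': {S, A, B, C, D, E, F} → {S, A, B, C, D, E, F}.
Read '1': {S, A, B, C, D, E, F} → {S, A, B, C, D, E, F}.

{S, A, B, C, D, E, F}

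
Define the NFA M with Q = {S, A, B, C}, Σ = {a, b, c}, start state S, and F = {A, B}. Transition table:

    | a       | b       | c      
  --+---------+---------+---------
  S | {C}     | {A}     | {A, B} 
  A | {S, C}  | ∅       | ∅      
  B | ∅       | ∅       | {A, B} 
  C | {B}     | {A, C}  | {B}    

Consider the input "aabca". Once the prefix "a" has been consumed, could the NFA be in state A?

Start in {S}.
Read 'a': S→{C}; now {C}.
State A is not in {C}.

No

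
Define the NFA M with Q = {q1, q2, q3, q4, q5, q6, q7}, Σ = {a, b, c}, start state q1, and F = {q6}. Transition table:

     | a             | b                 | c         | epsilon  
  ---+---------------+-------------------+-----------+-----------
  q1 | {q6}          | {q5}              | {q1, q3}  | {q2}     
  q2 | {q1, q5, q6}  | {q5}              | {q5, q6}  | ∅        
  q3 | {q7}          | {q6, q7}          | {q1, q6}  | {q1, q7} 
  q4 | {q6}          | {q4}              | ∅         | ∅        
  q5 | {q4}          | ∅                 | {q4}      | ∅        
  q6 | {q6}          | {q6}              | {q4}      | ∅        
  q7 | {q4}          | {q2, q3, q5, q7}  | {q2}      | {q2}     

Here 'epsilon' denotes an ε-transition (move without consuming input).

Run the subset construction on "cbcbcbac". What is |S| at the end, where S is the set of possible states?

Start: ε-closure({q1}) = {q1, q2}.
Read 'c': q1→{q1, q3}, q2→{q5, q6}; union {q1, q3, q5, q6}; ε-closure = {q1, q2, q3, q5, q6, q7}.
Read 'b': q1→{q5}, q2→{q5}, q3→{q6, q7}, q5→∅, q6→{q6}, q7→{q2, q3, q5, q7}; union {q2, q3, q5, q6, q7}; ε-closure = {q1, q2, q3, q5, q6, q7}.
Read 'c': q1→{q1, q3}, q2→{q5, q6}, q3→{q1, q6}, q5→{q4}, q6→{q4}, q7→{q2}; union {q1, q2, q3, q4, q5, q6}; ε-closure = {q1, q2, q3, q4, q5, q6, q7}.
Read 'b': q1→{q5}, q2→{q5}, q3→{q6, q7}, q4→{q4}, q5→∅, q6→{q6}, q7→{q2, q3, q5, q7}; union {q2, q3, q4, q5, q6, q7}; ε-closure = {q1, q2, q3, q4, q5, q6, q7}.
Read 'c': q1→{q1, q3}, q2→{q5, q6}, q3→{q1, q6}, q4→∅, q5→{q4}, q6→{q4}, q7→{q2}; union {q1, q2, q3, q4, q5, q6}; ε-closure = {q1, q2, q3, q4, q5, q6, q7}.
Read 'b': q1→{q5}, q2→{q5}, q3→{q6, q7}, q4→{q4}, q5→∅, q6→{q6}, q7→{q2, q3, q5, q7}; union {q2, q3, q4, q5, q6, q7}; ε-closure = {q1, q2, q3, q4, q5, q6, q7}.
Read 'a': q1→{q6}, q2→{q1, q5, q6}, q3→{q7}, q4→{q6}, q5→{q4}, q6→{q6}, q7→{q4}; union {q1, q4, q5, q6, q7}; ε-closure = {q1, q2, q4, q5, q6, q7}.
Read 'c': q1→{q1, q3}, q2→{q5, q6}, q4→∅, q5→{q4}, q6→{q4}, q7→{q2}; union {q1, q2, q3, q4, q5, q6}; ε-closure = {q1, q2, q3, q4, q5, q6, q7}.
That set has 7 states.

7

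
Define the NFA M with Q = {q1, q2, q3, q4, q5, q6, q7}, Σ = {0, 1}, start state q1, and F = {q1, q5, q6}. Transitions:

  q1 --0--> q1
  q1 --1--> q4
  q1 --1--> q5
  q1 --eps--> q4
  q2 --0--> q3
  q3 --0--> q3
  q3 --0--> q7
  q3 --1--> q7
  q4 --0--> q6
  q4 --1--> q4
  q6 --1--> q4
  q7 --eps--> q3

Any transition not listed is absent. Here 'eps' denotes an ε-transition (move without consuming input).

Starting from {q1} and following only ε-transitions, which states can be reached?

{q1, q4}

Begin with {q1}.
ε-move q1 → q4; add q4.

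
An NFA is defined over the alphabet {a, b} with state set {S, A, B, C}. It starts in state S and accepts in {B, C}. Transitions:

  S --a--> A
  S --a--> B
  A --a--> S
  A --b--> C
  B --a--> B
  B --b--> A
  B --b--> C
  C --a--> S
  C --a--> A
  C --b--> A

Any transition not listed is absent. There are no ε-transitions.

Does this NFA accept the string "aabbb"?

Yes

Start in {S}.
Read 'a': {S} → {A, B}.
Read 'a': {A, B} → {S, B}.
Read 'b': {S, B} → {A, C}.
Read 'b': {A, C} → {A, C}.
Read 'b': {A, C} → {A, C}.
The final set {A, C} contains the accepting state C.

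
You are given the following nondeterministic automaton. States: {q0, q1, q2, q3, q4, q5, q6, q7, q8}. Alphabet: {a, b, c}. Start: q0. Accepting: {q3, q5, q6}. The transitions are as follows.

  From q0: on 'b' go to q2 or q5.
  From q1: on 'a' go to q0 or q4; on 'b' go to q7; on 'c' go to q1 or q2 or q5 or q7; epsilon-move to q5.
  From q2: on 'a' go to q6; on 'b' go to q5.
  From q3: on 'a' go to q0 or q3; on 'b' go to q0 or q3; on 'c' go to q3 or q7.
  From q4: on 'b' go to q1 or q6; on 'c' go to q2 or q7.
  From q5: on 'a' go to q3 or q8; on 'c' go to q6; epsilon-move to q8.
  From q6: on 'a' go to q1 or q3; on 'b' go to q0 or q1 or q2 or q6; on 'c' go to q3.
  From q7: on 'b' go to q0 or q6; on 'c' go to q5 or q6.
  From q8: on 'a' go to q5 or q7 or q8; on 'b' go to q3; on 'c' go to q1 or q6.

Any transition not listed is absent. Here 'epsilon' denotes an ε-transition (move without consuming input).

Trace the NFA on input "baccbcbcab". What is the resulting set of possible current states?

{q0, q1, q2, q3, q5, q6, q7, q8}

Start in {q0}.
Read 'b': q0→{q2, q5}; union {q2, q5}; ε-closure = {q2, q5, q8}.
Read 'a': q2→{q6}, q5→{q3, q8}, q8→{q5, q7, q8}; now {q3, q5, q6, q7, q8}.
Read 'c': q3→{q3, q7}, q5→{q6}, q6→{q3}, q7→{q5, q6}, q8→{q1, q6}; union {q1, q3, q5, q6, q7}; ε-closure = {q1, q3, q5, q6, q7, q8}.
Read 'c': q1→{q1, q2, q5, q7}, q3→{q3, q7}, q5→{q6}, q6→{q3}, q7→{q5, q6}, q8→{q1, q6}; union {q1, q2, q3, q5, q6, q7}; ε-closure = {q1, q2, q3, q5, q6, q7, q8}.
Read 'b': q1→{q7}, q2→{q5}, q3→{q0, q3}, q5→∅, q6→{q0, q1, q2, q6}, q7→{q0, q6}, q8→{q3}; union {q0, q1, q2, q3, q5, q6, q7}; ε-closure = {q0, q1, q2, q3, q5, q6, q7, q8}.
Read 'c': q0→∅, q1→{q1, q2, q5, q7}, q2→∅, q3→{q3, q7}, q5→{q6}, q6→{q3}, q7→{q5, q6}, q8→{q1, q6}; union {q1, q2, q3, q5, q6, q7}; ε-closure = {q1, q2, q3, q5, q6, q7, q8}.
Read 'b': q1→{q7}, q2→{q5}, q3→{q0, q3}, q5→∅, q6→{q0, q1, q2, q6}, q7→{q0, q6}, q8→{q3}; union {q0, q1, q2, q3, q5, q6, q7}; ε-closure = {q0, q1, q2, q3, q5, q6, q7, q8}.
Read 'c': q0→∅, q1→{q1, q2, q5, q7}, q2→∅, q3→{q3, q7}, q5→{q6}, q6→{q3}, q7→{q5, q6}, q8→{q1, q6}; union {q1, q2, q3, q5, q6, q7}; ε-closure = {q1, q2, q3, q5, q6, q7, q8}.
Read 'a': q1→{q0, q4}, q2→{q6}, q3→{q0, q3}, q5→{q3, q8}, q6→{q1, q3}, q7→∅, q8→{q5, q7, q8}; now {q0, q1, q3, q4, q5, q6, q7, q8}.
Read 'b': q0→{q2, q5}, q1→{q7}, q3→{q0, q3}, q4→{q1, q6}, q5→∅, q6→{q0, q1, q2, q6}, q7→{q0, q6}, q8→{q3}; union {q0, q1, q2, q3, q5, q6, q7}; ε-closure = {q0, q1, q2, q3, q5, q6, q7, q8}.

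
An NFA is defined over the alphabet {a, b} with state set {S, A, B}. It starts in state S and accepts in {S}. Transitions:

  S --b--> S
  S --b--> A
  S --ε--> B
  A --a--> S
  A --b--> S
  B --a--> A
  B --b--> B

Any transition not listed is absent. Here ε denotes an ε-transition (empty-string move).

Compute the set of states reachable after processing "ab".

{S, B}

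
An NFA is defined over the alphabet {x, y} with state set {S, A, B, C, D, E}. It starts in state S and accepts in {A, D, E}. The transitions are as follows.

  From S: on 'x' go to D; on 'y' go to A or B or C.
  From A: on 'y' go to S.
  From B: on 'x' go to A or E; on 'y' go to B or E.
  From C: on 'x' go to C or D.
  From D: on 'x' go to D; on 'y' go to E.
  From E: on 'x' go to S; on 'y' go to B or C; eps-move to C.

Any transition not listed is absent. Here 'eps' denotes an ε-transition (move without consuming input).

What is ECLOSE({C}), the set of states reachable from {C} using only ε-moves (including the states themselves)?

Begin with {C}.
No ε-moves leave this set, so the closure equals the set itself.

{C}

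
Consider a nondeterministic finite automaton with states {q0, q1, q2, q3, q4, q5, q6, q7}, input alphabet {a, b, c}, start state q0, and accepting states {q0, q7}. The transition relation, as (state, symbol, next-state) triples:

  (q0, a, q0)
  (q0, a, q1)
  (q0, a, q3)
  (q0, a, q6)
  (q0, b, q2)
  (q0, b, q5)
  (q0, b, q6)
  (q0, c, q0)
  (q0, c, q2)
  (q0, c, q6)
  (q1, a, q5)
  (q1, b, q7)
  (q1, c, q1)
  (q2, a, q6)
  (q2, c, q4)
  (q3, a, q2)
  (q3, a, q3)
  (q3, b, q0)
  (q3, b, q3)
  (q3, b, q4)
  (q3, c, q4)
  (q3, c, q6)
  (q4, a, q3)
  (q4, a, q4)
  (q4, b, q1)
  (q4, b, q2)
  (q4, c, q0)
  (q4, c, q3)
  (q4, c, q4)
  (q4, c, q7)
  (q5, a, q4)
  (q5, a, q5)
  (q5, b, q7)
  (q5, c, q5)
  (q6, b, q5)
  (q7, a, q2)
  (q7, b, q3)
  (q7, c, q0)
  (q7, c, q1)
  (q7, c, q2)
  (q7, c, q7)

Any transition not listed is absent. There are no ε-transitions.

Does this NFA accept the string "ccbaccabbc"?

Start in {q0}.
Read 'c': {q0} → {q0, q2, q6}.
Read 'c': {q0, q2, q6} → {q0, q2, q4, q6}.
Read 'b': {q0, q2, q4, q6} → {q1, q2, q5, q6}.
Read 'a': {q1, q2, q5, q6} → {q4, q5, q6}.
Read 'c': {q4, q5, q6} → {q0, q3, q4, q5, q7}.
Read 'c': {q0, q3, q4, q5, q7} → {q0, q1, q2, q3, q4, q5, q6, q7}.
Read 'a': {q0, q1, q2, q3, q4, q5, q6, q7} → {q0, q1, q2, q3, q4, q5, q6}.
Read 'b': {q0, q1, q2, q3, q4, q5, q6} → {q0, q1, q2, q3, q4, q5, q6, q7}.
Read 'b': {q0, q1, q2, q3, q4, q5, q6, q7} → {q0, q1, q2, q3, q4, q5, q6, q7}.
Read 'c': {q0, q1, q2, q3, q4, q5, q6, q7} → {q0, q1, q2, q3, q4, q5, q6, q7}.
The final set {q0, q1, q2, q3, q4, q5, q6, q7} contains the accepting states q0, q7.

Yes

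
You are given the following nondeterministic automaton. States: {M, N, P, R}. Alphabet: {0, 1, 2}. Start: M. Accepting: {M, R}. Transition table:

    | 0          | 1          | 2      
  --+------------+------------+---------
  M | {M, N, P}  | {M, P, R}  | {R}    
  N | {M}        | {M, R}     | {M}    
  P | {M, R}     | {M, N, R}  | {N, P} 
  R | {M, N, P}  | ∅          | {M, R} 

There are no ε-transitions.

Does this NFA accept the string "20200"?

Start in {M}.
Read '2': M→{R}; now {R}.
Read '0': R→{M, N, P}; now {M, N, P}.
Read '2': M→{R}, N→{M}, P→{N, P}; now {M, N, P, R}.
Read '0': M→{M, N, P}, N→{M}, P→{M, R}, R→{M, N, P}; now {M, N, P, R}.
Read '0': M→{M, N, P}, N→{M}, P→{M, R}, R→{M, N, P}; now {M, N, P, R}.
The final set {M, N, P, R} contains the accepting states M, R.

Yes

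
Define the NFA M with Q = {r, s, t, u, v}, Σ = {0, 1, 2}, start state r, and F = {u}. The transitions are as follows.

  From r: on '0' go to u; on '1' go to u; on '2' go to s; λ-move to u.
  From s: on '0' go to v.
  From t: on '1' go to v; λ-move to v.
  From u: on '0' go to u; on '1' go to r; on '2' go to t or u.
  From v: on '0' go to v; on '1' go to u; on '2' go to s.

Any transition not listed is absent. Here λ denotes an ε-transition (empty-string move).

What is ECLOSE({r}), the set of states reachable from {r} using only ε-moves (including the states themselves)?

{r, u}

Begin with {r}.
ε-move r → u; add u.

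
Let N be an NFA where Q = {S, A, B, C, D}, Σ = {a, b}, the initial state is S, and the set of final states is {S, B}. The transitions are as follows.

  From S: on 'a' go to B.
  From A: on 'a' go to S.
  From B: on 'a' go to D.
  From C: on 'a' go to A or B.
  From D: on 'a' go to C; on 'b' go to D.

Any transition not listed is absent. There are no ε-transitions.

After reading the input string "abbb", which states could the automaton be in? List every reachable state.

∅

Start in {S}.
Read 'a': {S} → {B}.
Read 'b': {B} → ∅.
The set is empty and remains empty for the remaining 2 symbols.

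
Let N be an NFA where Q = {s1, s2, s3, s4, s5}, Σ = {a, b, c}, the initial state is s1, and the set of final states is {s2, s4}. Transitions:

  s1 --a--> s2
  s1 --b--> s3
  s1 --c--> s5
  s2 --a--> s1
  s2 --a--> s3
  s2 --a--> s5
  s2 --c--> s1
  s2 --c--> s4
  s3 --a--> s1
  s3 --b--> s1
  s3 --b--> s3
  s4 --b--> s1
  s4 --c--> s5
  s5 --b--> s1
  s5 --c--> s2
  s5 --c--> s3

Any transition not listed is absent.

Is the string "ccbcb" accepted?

No

Start in {s1}.
Read 'c': s1→{s5}; now {s5}.
Read 'c': s5→{s2, s3}; now {s2, s3}.
Read 'b': s2→∅, s3→{s1, s3}; now {s1, s3}.
Read 'c': s1→{s5}, s3→∅; now {s5}.
Read 'b': s5→{s1}; now {s1}.
The final set {s1} contains no accepting state.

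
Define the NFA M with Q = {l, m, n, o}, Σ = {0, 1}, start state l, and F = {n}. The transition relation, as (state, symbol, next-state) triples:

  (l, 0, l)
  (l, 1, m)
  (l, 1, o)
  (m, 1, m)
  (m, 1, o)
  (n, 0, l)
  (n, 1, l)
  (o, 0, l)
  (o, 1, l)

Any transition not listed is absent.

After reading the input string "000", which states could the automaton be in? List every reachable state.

{l}

Start in {l}.
Read '0': {l} → {l}.
Read '0': {l} → {l}.
Read '0': {l} → {l}.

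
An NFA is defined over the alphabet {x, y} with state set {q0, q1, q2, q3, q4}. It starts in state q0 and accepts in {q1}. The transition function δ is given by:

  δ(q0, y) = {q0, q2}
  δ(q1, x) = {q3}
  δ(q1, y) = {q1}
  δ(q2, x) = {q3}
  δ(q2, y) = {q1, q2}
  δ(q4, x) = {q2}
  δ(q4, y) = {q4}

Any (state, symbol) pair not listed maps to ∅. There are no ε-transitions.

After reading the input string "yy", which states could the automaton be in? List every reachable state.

Start in {q0}.
Read 'y': {q0} → {q0, q2}.
Read 'y': {q0, q2} → {q0, q1, q2}.

{q0, q1, q2}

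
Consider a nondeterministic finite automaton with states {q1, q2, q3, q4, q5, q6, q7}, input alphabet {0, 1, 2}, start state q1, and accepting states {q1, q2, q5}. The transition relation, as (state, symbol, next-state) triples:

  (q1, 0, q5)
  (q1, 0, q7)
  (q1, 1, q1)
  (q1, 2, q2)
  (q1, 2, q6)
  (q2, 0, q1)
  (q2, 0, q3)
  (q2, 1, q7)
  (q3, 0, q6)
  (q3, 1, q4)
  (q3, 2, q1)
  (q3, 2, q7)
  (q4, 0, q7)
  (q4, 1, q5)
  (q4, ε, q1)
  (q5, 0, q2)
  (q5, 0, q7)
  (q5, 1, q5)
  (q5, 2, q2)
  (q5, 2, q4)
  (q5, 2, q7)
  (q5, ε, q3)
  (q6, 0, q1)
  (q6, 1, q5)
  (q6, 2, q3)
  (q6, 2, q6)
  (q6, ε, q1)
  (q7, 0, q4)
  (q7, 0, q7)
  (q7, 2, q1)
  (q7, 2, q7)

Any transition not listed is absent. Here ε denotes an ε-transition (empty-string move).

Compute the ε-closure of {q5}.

{q3, q5}

Begin with {q5}.
ε-move q5 → q3; add q3.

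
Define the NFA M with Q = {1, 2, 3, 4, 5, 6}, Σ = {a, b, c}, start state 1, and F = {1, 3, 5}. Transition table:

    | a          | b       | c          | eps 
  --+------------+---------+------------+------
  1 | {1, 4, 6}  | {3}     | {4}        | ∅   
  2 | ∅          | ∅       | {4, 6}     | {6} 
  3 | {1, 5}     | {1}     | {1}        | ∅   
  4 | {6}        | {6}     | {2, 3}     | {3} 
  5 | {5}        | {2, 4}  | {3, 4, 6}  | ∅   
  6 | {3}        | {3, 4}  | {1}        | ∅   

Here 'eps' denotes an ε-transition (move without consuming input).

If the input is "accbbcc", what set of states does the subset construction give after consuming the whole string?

Start in {1}.
Read 'a': 1→{1, 4, 6}; union {1, 4, 6}; ε-closure = {1, 3, 4, 6}.
Read 'c': 1→{4}, 3→{1}, 4→{2, 3}, 6→{1}; union {1, 2, 3, 4}; ε-closure = {1, 2, 3, 4, 6}.
Read 'c': 1→{4}, 2→{4, 6}, 3→{1}, 4→{2, 3}, 6→{1}; now {1, 2, 3, 4, 6}.
Read 'b': 1→{3}, 2→∅, 3→{1}, 4→{6}, 6→{3, 4}; now {1, 3, 4, 6}.
Read 'b': 1→{3}, 3→{1}, 4→{6}, 6→{3, 4}; now {1, 3, 4, 6}.
Read 'c': 1→{4}, 3→{1}, 4→{2, 3}, 6→{1}; union {1, 2, 3, 4}; ε-closure = {1, 2, 3, 4, 6}.
Read 'c': 1→{4}, 2→{4, 6}, 3→{1}, 4→{2, 3}, 6→{1}; now {1, 2, 3, 4, 6}.

{1, 2, 3, 4, 6}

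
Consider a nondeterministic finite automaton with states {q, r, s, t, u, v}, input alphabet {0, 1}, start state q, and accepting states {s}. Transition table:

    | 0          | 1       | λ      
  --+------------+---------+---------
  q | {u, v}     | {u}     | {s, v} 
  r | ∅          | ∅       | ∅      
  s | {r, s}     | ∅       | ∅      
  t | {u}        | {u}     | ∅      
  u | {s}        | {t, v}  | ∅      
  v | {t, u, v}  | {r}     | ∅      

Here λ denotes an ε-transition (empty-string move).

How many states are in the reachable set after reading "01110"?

Start: ε-closure({q}) = {q, s, v}.
Read '0': {q, s, v} → {r, s, t, u, v}.
Read '1': {r, s, t, u, v} → {r, t, u, v}.
Read '1': {r, t, u, v} → {r, t, u, v}.
Read '1': {r, t, u, v} → {r, t, u, v}.
Read '0': {r, t, u, v} → {s, t, u, v}.
That set has 4 states.

4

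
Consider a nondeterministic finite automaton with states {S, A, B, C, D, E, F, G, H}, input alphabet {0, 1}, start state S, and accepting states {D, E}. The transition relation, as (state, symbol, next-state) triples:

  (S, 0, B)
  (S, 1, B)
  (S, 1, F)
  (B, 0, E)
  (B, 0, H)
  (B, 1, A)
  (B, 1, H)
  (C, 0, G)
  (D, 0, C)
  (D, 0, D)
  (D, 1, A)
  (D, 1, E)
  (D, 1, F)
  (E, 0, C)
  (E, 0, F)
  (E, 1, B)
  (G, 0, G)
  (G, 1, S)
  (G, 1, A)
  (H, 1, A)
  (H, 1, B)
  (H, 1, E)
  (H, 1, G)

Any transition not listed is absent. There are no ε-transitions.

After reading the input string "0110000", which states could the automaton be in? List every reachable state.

{G}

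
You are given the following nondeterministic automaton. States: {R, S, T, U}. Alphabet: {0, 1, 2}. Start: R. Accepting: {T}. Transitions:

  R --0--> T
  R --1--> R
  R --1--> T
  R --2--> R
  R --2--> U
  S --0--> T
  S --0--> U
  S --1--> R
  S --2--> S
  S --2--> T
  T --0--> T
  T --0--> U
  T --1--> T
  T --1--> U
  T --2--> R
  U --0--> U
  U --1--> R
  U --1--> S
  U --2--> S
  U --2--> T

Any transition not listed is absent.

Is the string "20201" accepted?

Yes

Start in {R}.
Read '2': {R} → {R, U}.
Read '0': {R, U} → {T, U}.
Read '2': {T, U} → {R, S, T}.
Read '0': {R, S, T} → {T, U}.
Read '1': {T, U} → {R, S, T, U}.
The final set {R, S, T, U} contains the accepting state T.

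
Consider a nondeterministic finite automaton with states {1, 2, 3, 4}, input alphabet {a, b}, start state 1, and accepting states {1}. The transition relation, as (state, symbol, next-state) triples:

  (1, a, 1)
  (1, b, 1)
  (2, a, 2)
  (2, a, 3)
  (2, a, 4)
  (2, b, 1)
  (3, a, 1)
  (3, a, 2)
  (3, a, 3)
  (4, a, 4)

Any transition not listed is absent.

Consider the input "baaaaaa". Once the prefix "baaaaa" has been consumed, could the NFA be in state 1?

Yes

Start in {1}.
Read 'b': 1→{1}; now {1}.
Read 'a': 1→{1}; now {1}.
Read 'a': 1→{1}; now {1}.
Read 'a': 1→{1}; now {1}.
Read 'a': 1→{1}; now {1}.
Read 'a': 1→{1}; now {1}.
State 1 is in {1}.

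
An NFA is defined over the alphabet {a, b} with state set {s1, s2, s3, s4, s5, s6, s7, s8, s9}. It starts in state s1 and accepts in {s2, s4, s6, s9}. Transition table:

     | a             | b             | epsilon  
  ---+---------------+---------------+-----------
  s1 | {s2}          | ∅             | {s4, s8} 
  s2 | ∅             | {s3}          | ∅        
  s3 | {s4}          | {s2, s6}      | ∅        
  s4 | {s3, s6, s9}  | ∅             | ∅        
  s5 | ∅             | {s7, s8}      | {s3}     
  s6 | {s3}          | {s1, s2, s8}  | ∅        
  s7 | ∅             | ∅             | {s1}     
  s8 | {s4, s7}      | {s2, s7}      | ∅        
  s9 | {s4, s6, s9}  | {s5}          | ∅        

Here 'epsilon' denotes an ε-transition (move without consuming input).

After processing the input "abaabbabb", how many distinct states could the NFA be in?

Start: ε-closure({s1}) = {s1, s4, s8}.
Read 'a': s1→{s2}, s4→{s3, s6, s9}, s8→{s4, s7}; union {s2, s3, s4, s6, s7, s9}; ε-closure = {s1, s2, s3, s4, s6, s7, s8, s9}.
Read 'b': s1→∅, s2→{s3}, s3→{s2, s6}, s4→∅, s6→{s1, s2, s8}, s7→∅, s8→{s2, s7}, s9→{s5}; union {s1, s2, s3, s5, s6, s7, s8}; ε-closure = {s1, s2, s3, s4, s5, s6, s7, s8}.
Read 'a': s1→{s2}, s2→∅, s3→{s4}, s4→{s3, s6, s9}, s5→∅, s6→{s3}, s7→∅, s8→{s4, s7}; union {s2, s3, s4, s6, s7, s9}; ε-closure = {s1, s2, s3, s4, s6, s7, s8, s9}.
Read 'a': s1→{s2}, s2→∅, s3→{s4}, s4→{s3, s6, s9}, s6→{s3}, s7→∅, s8→{s4, s7}, s9→{s4, s6, s9}; union {s2, s3, s4, s6, s7, s9}; ε-closure = {s1, s2, s3, s4, s6, s7, s8, s9}.
Read 'b': s1→∅, s2→{s3}, s3→{s2, s6}, s4→∅, s6→{s1, s2, s8}, s7→∅, s8→{s2, s7}, s9→{s5}; union {s1, s2, s3, s5, s6, s7, s8}; ε-closure = {s1, s2, s3, s4, s5, s6, s7, s8}.
Read 'b': s1→∅, s2→{s3}, s3→{s2, s6}, s4→∅, s5→{s7, s8}, s6→{s1, s2, s8}, s7→∅, s8→{s2, s7}; union {s1, s2, s3, s6, s7, s8}; ε-closure = {s1, s2, s3, s4, s6, s7, s8}.
Read 'a': s1→{s2}, s2→∅, s3→{s4}, s4→{s3, s6, s9}, s6→{s3}, s7→∅, s8→{s4, s7}; union {s2, s3, s4, s6, s7, s9}; ε-closure = {s1, s2, s3, s4, s6, s7, s8, s9}.
Read 'b': s1→∅, s2→{s3}, s3→{s2, s6}, s4→∅, s6→{s1, s2, s8}, s7→∅, s8→{s2, s7}, s9→{s5}; union {s1, s2, s3, s5, s6, s7, s8}; ε-closure = {s1, s2, s3, s4, s5, s6, s7, s8}.
Read 'b': s1→∅, s2→{s3}, s3→{s2, s6}, s4→∅, s5→{s7, s8}, s6→{s1, s2, s8}, s7→∅, s8→{s2, s7}; union {s1, s2, s3, s6, s7, s8}; ε-closure = {s1, s2, s3, s4, s6, s7, s8}.
That set has 7 states.

7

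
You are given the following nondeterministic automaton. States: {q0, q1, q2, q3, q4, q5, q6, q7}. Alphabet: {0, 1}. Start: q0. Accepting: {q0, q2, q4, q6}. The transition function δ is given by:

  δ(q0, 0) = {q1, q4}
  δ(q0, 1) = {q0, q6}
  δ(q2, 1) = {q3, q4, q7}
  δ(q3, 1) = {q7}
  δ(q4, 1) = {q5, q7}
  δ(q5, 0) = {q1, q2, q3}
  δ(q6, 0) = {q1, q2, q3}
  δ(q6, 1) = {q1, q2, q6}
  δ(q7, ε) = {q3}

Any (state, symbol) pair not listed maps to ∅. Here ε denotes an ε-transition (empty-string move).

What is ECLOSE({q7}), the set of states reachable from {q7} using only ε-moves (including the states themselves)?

{q3, q7}

Begin with {q7}.
ε-move q7 → q3; add q3.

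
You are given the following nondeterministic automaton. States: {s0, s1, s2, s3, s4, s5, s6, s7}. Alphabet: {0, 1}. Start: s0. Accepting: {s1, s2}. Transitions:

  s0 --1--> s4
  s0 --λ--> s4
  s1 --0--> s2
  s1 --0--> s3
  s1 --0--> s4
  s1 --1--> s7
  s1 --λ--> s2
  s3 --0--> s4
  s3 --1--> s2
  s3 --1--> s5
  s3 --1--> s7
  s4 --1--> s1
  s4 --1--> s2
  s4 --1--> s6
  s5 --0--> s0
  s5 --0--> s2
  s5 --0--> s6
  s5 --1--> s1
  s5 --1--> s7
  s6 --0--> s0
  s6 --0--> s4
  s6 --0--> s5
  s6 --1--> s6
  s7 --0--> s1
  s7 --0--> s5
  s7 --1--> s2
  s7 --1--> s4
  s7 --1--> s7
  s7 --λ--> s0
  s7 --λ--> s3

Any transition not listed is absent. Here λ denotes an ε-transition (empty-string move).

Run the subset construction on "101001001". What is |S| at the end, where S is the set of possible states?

8

Start: ε-closure({s0}) = {s0, s4}.
Read '1': {s0, s4} → {s1, s2, s4, s6}.
Read '0': {s1, s2, s4, s6} → {s0, s2, s3, s4, s5}.
Read '1': {s0, s2, s3, s4, s5} → {s0, s1, s2, s3, s4, s5, s6, s7}.
Read '0': {s0, s1, s2, s3, s4, s5, s6, s7} → {s0, s1, s2, s3, s4, s5, s6}.
Read '0': {s0, s1, s2, s3, s4, s5, s6} → {s0, s2, s3, s4, s5, s6}.
Read '1': {s0, s2, s3, s4, s5, s6} → {s0, s1, s2, s3, s4, s5, s6, s7}.
Read '0': {s0, s1, s2, s3, s4, s5, s6, s7} → {s0, s1, s2, s3, s4, s5, s6}.
Read '0': {s0, s1, s2, s3, s4, s5, s6} → {s0, s2, s3, s4, s5, s6}.
Read '1': {s0, s2, s3, s4, s5, s6} → {s0, s1, s2, s3, s4, s5, s6, s7}.
That set has 8 states.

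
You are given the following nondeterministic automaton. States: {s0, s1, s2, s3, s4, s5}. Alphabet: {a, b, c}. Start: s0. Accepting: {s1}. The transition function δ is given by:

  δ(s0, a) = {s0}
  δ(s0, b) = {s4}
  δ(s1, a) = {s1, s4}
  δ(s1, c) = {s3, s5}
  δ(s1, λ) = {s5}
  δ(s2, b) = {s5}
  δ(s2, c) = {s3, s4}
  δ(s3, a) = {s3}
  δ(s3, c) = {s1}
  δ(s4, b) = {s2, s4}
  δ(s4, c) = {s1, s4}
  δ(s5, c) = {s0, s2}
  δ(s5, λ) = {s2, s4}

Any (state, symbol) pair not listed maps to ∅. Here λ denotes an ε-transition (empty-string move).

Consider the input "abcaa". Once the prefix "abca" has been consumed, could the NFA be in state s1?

Start in {s0}.
Read 'a': {s0} → {s0}.
Read 'b': {s0} → {s4}.
Read 'c': {s4} → {s1, s2, s4, s5}.
Read 'a': {s1, s2, s4, s5} → {s1, s2, s4, s5}.
State s1 is in {s1, s2, s4, s5}.

Yes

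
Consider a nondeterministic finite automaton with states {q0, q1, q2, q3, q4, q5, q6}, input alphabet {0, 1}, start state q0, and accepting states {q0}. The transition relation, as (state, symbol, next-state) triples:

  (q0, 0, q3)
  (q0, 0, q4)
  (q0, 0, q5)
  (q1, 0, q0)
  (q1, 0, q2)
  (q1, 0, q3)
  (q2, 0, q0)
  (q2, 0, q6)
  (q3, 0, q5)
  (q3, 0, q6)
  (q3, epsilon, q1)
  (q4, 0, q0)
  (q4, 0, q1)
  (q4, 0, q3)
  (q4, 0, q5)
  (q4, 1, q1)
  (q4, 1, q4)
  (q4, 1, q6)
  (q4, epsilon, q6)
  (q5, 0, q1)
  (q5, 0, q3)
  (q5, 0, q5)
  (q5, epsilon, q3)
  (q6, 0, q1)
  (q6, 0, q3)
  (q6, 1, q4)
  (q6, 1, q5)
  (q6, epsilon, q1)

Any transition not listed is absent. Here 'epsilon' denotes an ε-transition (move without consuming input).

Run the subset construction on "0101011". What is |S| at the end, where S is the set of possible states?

5

Start in {q0}.
Read '0': q0→{q3, q4, q5}; union {q3, q4, q5}; ε-closure = {q1, q3, q4, q5, q6}.
Read '1': q1→∅, q3→∅, q4→{q1, q4, q6}, q5→∅, q6→{q4, q5}; union {q1, q4, q5, q6}; ε-closure = {q1, q3, q4, q5, q6}.
Read '0': q1→{q0, q2, q3}, q3→{q5, q6}, q4→{q0, q1, q3, q5}, q5→{q1, q3, q5}, q6→{q1, q3}; now {q0, q1, q2, q3, q5, q6}.
Read '1': q0→∅, q1→∅, q2→∅, q3→∅, q5→∅, q6→{q4, q5}; union {q4, q5}; ε-closure = {q1, q3, q4, q5, q6}.
Read '0': q1→{q0, q2, q3}, q3→{q5, q6}, q4→{q0, q1, q3, q5}, q5→{q1, q3, q5}, q6→{q1, q3}; now {q0, q1, q2, q3, q5, q6}.
Read '1': q0→∅, q1→∅, q2→∅, q3→∅, q5→∅, q6→{q4, q5}; union {q4, q5}; ε-closure = {q1, q3, q4, q5, q6}.
Read '1': q1→∅, q3→∅, q4→{q1, q4, q6}, q5→∅, q6→{q4, q5}; union {q1, q4, q5, q6}; ε-closure = {q1, q3, q4, q5, q6}.
That set has 5 states.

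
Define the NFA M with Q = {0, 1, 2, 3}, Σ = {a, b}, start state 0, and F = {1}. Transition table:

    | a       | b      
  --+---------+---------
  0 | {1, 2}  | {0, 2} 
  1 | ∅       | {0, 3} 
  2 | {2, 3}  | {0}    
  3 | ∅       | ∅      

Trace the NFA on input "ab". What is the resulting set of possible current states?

Start in {0}.
Read 'a': 0→{1, 2}; now {1, 2}.
Read 'b': 1→{0, 3}, 2→{0}; now {0, 3}.

{0, 3}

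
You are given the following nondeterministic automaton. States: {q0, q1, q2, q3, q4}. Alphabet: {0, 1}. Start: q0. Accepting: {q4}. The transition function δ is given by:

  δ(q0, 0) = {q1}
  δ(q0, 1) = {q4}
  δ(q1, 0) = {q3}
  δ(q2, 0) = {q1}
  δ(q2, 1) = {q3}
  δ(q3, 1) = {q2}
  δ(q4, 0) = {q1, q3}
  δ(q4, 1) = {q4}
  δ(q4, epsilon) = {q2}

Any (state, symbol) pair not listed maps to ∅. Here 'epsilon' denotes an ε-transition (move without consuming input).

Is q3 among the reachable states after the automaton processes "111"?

Start in {q0}.
Read '1': {q0} → {q2, q4}.
Read '1': {q2, q4} → {q2, q3, q4}.
Read '1': {q2, q3, q4} → {q2, q3, q4}.
State q3 is in {q2, q3, q4}.

Yes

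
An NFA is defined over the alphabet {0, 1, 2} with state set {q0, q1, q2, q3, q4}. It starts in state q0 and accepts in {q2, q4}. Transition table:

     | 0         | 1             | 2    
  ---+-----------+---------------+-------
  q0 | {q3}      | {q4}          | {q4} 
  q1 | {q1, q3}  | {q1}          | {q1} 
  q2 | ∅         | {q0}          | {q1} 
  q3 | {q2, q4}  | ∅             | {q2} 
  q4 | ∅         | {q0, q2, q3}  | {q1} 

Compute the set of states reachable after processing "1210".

{q1, q3}

Start in {q0}.
Read '1': q0→{q4}; now {q4}.
Read '2': q4→{q1}; now {q1}.
Read '1': q1→{q1}; now {q1}.
Read '0': q1→{q1, q3}; now {q1, q3}.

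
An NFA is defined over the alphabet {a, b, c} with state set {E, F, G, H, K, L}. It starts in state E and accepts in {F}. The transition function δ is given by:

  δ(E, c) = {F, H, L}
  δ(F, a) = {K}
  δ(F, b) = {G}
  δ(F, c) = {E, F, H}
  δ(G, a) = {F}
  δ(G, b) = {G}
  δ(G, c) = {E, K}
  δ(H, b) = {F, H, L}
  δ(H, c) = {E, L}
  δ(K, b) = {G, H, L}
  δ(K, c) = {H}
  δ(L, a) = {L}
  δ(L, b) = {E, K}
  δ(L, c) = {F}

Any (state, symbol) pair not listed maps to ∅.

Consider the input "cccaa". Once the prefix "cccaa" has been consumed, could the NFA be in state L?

Start in {E}.
Read 'c': E→{F, H, L}; now {F, H, L}.
Read 'c': F→{E, F, H}, H→{E, L}, L→{F}; now {E, F, H, L}.
Read 'c': E→{F, H, L}, F→{E, F, H}, H→{E, L}, L→{F}; now {E, F, H, L}.
Read 'a': E→∅, F→{K}, H→∅, L→{L}; now {K, L}.
Read 'a': K→∅, L→{L}; now {L}.
State L is in {L}.

Yes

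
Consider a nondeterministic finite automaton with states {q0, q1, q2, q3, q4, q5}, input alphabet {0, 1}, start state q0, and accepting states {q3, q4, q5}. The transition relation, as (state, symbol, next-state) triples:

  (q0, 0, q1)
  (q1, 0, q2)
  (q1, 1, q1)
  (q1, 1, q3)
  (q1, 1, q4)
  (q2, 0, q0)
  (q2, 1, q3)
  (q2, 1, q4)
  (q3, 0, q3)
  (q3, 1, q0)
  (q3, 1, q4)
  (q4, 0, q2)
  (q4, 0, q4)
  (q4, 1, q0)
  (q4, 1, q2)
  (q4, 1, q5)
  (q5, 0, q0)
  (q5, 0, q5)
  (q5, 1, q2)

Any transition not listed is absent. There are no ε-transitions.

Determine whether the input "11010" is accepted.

Start in {q0}.
Read '1': q0→∅; now ∅.
The set is empty and remains empty for the remaining 4 symbols.
The final set ∅ contains no accepting state.

No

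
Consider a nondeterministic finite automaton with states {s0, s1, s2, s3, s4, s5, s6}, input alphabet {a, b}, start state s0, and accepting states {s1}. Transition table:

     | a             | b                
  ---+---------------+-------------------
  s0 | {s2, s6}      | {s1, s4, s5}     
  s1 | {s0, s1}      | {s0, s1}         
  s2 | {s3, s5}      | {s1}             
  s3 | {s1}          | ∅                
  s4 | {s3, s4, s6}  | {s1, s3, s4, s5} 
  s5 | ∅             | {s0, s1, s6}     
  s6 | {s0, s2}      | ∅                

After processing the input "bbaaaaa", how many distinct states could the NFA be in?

7

Start in {s0}.
Read 'b': {s0} → {s1, s4, s5}.
Read 'b': {s1, s4, s5} → {s0, s1, s3, s4, s5, s6}.
Read 'a': {s0, s1, s3, s4, s5, s6} → {s0, s1, s2, s3, s4, s6}.
Read 'a': {s0, s1, s2, s3, s4, s6} → {s0, s1, s2, s3, s4, s5, s6}.
Read 'a': {s0, s1, s2, s3, s4, s5, s6} → {s0, s1, s2, s3, s4, s5, s6}.
Read 'a': {s0, s1, s2, s3, s4, s5, s6} → {s0, s1, s2, s3, s4, s5, s6}.
Read 'a': {s0, s1, s2, s3, s4, s5, s6} → {s0, s1, s2, s3, s4, s5, s6}.
That set has 7 states.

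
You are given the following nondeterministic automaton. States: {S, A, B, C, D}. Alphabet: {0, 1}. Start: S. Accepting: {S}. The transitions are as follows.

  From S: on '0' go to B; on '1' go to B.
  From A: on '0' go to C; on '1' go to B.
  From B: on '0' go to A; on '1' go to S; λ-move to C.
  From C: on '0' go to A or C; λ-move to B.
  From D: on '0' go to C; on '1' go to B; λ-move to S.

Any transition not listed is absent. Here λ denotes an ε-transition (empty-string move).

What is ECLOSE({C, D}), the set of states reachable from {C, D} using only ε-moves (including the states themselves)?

Begin with {C, D}.
ε-move D → S; add S.
ε-move C → B; add B.

{S, B, C, D}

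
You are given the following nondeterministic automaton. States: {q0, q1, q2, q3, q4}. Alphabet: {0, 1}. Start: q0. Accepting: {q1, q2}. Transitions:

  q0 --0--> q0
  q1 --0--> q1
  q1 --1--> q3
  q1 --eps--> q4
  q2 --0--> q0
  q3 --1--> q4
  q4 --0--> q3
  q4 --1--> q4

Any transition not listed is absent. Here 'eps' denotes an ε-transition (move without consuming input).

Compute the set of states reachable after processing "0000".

{q0}

Start in {q0}.
Read '0': q0→{q0}; now {q0}.
Read '0': q0→{q0}; now {q0}.
Read '0': q0→{q0}; now {q0}.
Read '0': q0→{q0}; now {q0}.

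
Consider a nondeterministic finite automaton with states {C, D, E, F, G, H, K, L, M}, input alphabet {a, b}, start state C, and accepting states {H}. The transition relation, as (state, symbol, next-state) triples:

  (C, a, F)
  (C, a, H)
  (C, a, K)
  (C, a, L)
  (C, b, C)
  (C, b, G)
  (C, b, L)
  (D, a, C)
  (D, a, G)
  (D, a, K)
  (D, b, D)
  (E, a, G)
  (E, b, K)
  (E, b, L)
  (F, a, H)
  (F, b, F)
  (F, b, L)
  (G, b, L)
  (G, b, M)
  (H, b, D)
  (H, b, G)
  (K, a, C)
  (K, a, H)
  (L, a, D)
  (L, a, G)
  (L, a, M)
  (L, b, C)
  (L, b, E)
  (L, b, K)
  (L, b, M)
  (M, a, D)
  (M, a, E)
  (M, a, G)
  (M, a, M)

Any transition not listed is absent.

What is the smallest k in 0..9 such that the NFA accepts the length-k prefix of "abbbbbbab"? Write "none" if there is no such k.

1

Start in {C}.
Read 'a': C→{F, H, K, L}; now {F, H, K, L}.
None of the earlier sets intersect F, but {F, H, K, L} does.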